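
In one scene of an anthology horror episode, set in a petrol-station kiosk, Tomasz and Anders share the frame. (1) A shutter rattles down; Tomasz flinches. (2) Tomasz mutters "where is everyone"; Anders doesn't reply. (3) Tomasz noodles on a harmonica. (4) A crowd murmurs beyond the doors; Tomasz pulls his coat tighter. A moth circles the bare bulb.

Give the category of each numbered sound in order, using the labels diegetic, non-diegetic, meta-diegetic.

(1) is diegetic: an in-world source (a shutter); characters could hear it.
(2) Tomasz is a character speaking aloud in the scene → diegetic.
Sound (3): a character is playing a harmonica on screen, so diegetic.
(4) is diegetic: it's the actual ambient sound of the location.

diegetic, diegetic, diegetic, diegetic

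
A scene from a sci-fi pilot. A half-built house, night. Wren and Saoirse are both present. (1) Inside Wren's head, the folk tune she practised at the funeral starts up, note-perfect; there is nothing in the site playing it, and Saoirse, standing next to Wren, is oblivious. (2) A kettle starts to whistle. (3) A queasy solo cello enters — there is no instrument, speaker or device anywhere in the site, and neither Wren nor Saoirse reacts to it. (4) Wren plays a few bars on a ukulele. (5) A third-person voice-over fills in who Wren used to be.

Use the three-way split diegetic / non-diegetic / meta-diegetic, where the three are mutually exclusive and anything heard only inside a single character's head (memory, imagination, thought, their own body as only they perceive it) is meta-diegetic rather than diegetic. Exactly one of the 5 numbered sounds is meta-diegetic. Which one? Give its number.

Sound (1): it lives in Wren's subjectivity, not in the site, so meta-diegetic.
(2) is diegetic: the sound comes from a kettle physically present in the location.
(3) it has no source in the story world and no character can hear it — it's underscore → non-diegetic.
(4) is diegetic: a character is playing a ukulele on screen.
Sound (5): commentary laid over the scene from outside the fiction, so non-diegetic.
Only (1) is meta-diegetic.

1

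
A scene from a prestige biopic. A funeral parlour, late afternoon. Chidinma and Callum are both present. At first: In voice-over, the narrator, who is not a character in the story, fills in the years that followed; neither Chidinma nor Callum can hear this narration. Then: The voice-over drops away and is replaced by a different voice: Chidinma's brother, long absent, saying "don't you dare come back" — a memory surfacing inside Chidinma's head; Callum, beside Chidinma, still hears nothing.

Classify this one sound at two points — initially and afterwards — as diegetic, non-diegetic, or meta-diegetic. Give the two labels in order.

non-diegetic, meta-diegetic

Initially: the external narrator addresses only the audience — outside the story world → non-diegetic.
Afterwards: the replacement voice is a memory inside Chidinma's mind specifically → meta-diegetic.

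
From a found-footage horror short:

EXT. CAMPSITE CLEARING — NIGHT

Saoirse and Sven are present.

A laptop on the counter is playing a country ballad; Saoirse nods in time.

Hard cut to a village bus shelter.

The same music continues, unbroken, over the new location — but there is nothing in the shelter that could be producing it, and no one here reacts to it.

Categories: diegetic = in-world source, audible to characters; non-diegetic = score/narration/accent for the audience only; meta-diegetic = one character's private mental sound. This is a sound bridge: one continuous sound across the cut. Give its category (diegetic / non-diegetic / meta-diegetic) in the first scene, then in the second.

Scene one: a laptop is an on-screen source and Saoirse reacts to it → diegetic.
Scene two: there is no source in the shelter and no one hears it — it's now underscore → non-diegetic.

diegetic, non-diegetic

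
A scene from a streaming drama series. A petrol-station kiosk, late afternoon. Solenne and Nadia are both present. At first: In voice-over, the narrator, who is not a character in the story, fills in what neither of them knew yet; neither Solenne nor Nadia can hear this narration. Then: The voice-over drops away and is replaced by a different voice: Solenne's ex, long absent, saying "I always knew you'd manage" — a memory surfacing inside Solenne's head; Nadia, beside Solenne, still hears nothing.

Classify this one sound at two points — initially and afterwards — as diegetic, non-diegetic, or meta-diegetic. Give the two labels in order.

non-diegetic, meta-diegetic

Initially: the external narrator addresses only the audience — outside the story world → non-diegetic.
Afterwards: the replacement voice is a memory inside Solenne's mind specifically → meta-diegetic.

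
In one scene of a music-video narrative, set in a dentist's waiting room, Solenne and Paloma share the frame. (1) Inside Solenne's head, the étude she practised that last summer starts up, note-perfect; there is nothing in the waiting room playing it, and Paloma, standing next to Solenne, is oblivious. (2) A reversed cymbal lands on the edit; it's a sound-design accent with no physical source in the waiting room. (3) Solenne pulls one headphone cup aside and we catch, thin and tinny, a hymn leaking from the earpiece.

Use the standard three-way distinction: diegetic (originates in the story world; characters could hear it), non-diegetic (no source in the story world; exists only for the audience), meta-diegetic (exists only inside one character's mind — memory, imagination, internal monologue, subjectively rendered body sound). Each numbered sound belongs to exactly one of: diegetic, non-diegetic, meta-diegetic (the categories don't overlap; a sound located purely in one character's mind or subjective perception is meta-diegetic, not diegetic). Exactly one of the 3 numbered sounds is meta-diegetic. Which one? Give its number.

1

(1) it lives in Solenne's subjectivity, not in the waiting room → meta-diegetic.
Sound (2): an editorial stinger — it belongs to the cut, not the story world, so non-diegetic.
(3) is diegetic: the headphones are an on-screen source.
Only (1) is meta-diegetic.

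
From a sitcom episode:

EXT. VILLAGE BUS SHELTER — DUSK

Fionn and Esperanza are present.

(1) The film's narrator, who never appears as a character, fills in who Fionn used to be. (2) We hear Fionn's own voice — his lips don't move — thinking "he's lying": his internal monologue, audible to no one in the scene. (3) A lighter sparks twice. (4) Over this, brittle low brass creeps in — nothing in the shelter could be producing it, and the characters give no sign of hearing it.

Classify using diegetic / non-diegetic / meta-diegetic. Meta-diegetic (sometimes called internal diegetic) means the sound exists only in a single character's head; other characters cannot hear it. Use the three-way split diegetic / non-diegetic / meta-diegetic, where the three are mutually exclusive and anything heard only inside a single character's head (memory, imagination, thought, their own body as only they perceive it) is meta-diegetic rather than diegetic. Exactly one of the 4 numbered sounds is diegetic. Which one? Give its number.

(1) external voice-over — not a character, not heard by anyone in the scene → non-diegetic.
Sound (2): Fionn's thought-voice: a private mental sound no other character can hear, so meta-diegetic.
Sound (3): a lighter is a real object/event in the scene's world, so diegetic.
(4) score with no on-screen or off-screen source; it exists for the audience alone → non-diegetic.
Only (3) is diegetic.

3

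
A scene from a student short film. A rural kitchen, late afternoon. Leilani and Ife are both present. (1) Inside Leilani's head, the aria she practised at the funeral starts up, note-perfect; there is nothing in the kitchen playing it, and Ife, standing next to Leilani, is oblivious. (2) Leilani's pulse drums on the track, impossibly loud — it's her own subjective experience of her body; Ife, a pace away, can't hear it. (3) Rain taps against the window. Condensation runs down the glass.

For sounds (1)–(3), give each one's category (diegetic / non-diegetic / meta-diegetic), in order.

Sound (1): it lives in Leilani's subjectivity, not in the kitchen, so meta-diegetic.
(2) is meta-diegetic: it's Leilani's internal bodily sensation rendered as sound; only Leilani 'hears' it.
Sound (3): it's the actual ambient sound of the location, so diegetic.

meta-diegetic, meta-diegetic, diegetic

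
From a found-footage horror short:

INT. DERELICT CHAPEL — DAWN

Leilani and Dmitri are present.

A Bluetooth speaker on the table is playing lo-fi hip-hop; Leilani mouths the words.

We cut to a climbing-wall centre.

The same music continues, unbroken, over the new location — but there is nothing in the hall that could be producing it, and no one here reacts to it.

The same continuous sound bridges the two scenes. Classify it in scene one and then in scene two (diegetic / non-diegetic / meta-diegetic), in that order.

Scene one: a Bluetooth speaker is an on-screen source and Leilani reacts to it → diegetic.
Scene two: there is no source in the hall and no one hears it — it's now underscore → non-diegetic.

diegetic, non-diegetic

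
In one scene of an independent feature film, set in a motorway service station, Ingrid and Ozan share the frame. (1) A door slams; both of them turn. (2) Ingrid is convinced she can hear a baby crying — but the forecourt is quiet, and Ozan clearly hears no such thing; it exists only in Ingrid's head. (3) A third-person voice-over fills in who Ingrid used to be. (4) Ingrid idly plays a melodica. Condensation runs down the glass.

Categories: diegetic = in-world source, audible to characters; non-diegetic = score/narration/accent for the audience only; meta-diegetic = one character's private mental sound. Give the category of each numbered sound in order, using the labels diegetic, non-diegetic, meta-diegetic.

Sound (1): the sound comes from a door physically present in the location, so diegetic.
(2) is meta-diegetic: subjective to Ingrid: the forecourt is silent and Ozan hears nothing.
(3) is non-diegetic: the narrator exists outside the story world, addressing only the audience.
Sound (4): Ingrid is producing the music live, in the story world, so diegetic.

diegetic, meta-diegetic, non-diegetic, diegetic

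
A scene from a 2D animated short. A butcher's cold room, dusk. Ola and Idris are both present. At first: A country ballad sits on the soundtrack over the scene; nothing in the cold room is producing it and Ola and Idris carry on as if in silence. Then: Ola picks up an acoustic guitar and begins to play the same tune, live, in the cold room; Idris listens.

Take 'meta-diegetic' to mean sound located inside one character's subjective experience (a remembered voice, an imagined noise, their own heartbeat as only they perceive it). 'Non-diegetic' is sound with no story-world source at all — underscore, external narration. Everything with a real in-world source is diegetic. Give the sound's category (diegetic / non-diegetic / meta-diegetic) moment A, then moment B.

Moment A: no in-world source exists and no character can hear it — underscore → non-diegetic.
Moment B: an acoustic guitar is now a real source in the story world and the characters hear it → diegetic.

non-diegetic, diegetic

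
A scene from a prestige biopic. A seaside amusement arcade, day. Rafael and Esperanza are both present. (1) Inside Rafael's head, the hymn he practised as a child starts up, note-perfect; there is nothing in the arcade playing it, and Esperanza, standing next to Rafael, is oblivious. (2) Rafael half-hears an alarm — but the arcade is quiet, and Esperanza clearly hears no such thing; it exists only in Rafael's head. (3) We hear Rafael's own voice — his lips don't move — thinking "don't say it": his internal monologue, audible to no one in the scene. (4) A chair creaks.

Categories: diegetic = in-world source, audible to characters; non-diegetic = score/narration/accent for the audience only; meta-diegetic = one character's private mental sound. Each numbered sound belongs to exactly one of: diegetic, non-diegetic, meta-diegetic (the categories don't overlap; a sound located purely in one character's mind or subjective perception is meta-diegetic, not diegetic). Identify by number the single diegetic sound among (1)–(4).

(1) is meta-diegetic: it lives in Rafael's subjectivity, not in the arcade.
Sound (2): the sound is imagined by Rafael; nothing in the story world is producing it and Esperanza can't hear it, so meta-diegetic.
(3) is meta-diegetic: it's Rafael's unspoken thought, heard only by the audience via his subjectivity.
(4) is diegetic: an in-world source (a chair); characters could hear it.
Only (4) is diegetic.

4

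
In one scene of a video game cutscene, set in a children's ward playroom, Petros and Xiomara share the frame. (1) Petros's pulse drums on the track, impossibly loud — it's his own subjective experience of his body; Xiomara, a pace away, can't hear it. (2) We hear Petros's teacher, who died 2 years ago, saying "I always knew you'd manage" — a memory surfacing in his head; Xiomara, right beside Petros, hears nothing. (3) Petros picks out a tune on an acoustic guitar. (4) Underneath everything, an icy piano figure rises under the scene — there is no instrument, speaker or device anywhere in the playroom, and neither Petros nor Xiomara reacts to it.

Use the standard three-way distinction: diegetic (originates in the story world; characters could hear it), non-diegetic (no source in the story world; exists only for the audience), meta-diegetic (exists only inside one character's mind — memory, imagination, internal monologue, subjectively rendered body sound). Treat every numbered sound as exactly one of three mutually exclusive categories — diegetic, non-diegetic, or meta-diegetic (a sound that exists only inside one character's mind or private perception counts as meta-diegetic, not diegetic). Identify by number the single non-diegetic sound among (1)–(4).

4

(1) a subjective body sound — Petros's private perception, inaudible to Xiomara → meta-diegetic.
Sound (2): it's Petros's recollection rendered as sound; the other character can't hear it, so meta-diegetic.
(3) Petros is producing the music live, in the story world → diegetic.
(4) is non-diegetic: score with no on-screen or off-screen source; it exists for the audience alone.
Only (4) is non-diegetic.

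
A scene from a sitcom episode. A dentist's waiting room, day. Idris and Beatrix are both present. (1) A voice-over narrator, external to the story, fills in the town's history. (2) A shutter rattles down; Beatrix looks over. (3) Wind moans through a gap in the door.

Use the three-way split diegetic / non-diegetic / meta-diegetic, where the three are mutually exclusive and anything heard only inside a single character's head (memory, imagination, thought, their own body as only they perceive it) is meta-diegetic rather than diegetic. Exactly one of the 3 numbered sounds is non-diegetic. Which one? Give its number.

1

Sound (1): the narrator exists outside the story world, addressing only the audience, so non-diegetic.
Sound (2): the sound comes from a shutter physically present in the location, so diegetic.
(3) is diegetic: it's the actual ambient sound of the location.
Only (1) is non-diegetic.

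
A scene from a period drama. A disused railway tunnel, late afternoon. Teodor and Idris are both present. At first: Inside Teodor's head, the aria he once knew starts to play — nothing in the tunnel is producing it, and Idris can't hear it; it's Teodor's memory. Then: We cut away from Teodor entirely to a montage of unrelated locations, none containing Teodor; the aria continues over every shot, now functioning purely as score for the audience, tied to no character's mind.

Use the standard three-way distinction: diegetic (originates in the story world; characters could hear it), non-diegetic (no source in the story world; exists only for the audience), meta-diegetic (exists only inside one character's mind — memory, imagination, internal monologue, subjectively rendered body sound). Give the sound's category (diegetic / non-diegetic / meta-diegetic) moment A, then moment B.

Moment A: the music lives inside Teodor's mind alone; Idris can't hear it → meta-diegetic.
Moment B: once it plays over shots Teodor isn't in, detached from any character's subjectivity, it's conventional underscore → non-diegetic.

meta-diegetic, non-diegetic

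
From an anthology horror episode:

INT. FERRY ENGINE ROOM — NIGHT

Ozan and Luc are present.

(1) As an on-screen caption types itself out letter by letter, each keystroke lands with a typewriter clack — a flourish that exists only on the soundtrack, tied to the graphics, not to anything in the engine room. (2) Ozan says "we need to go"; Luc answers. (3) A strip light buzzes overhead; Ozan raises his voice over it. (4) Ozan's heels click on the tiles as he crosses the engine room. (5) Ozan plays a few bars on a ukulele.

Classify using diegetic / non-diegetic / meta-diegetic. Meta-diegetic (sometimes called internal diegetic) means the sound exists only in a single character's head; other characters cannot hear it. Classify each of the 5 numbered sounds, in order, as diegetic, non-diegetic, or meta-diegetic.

non-diegetic, diegetic, diegetic, diegetic, diegetic

Sound (1): sound married to a title/caption — outside the diegesis by definition, so non-diegetic.
(2) is diegetic: spoken by a character present in the story world.
(3) is diegetic: ambient/room sound belonging to the story's physical space.
(4) a character's body making contact with the set — an in-world sound → diegetic.
Sound (5): the instrument and the performer are both in the scene, so diegetic.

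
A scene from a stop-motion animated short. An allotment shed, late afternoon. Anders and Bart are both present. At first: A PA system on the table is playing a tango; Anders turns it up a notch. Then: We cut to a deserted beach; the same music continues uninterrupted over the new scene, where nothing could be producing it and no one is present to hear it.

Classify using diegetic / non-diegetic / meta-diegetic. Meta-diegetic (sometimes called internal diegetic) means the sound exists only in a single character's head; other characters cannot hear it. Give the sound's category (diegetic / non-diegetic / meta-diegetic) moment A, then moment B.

diegetic, non-diegetic

Moment A: a PA system is a real in-scene source and Anders reacts to it → diegetic.
Moment B: there is no longer any in-world source and no one can hear it — it has become underscore → non-diegetic.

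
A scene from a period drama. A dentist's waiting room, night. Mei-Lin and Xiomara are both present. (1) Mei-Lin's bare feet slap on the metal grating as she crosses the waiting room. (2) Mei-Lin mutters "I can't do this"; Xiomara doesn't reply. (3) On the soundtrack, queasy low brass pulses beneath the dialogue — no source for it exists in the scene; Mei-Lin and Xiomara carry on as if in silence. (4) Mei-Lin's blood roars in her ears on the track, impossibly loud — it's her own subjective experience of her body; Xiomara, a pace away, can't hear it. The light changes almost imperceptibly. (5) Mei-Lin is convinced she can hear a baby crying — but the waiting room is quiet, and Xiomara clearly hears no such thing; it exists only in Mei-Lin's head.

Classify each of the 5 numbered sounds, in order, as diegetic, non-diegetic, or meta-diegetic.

(1) Mei-Lin's footsteps are produced in the story world → diegetic.
(2) is diegetic: on-screen dialogue — Mei-Lin speaks and Xiomara is there to hear.
Sound (3): nothing in the waiting room produces it and the characters don't hear it — pure soundtrack, so non-diegetic.
(4) is meta-diegetic: point-of-audition from inside Mei-Lin's body; not a sound in the room.
Sound (5): subjective to Mei-Lin: the waiting room is silent and Xiomara hears nothing, so meta-diegetic.

diegetic, diegetic, non-diegetic, meta-diegetic, meta-diegetic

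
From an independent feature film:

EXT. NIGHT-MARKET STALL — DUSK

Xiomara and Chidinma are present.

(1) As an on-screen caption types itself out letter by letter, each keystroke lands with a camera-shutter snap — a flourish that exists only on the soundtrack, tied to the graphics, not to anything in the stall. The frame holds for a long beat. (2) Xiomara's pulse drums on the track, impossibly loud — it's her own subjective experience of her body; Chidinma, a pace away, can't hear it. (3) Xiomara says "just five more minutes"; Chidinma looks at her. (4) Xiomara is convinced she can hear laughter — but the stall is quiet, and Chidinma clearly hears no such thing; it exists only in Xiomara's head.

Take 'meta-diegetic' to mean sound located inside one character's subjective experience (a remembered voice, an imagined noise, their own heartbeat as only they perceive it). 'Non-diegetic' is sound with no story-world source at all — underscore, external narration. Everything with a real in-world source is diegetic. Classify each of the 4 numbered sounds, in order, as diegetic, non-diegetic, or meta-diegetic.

non-diegetic, meta-diegetic, diegetic, meta-diegetic

(1) is non-diegetic: the caption isn't part of the story world, so neither is the sound tied to it.
Sound (2): a subjective body sound — Xiomara's private perception, inaudible to Chidinma, so meta-diegetic.
(3) Xiomara is a character speaking aloud in the scene → diegetic.
(4) is meta-diegetic: subjective to Xiomara: the stall is silent and Chidinma hears nothing.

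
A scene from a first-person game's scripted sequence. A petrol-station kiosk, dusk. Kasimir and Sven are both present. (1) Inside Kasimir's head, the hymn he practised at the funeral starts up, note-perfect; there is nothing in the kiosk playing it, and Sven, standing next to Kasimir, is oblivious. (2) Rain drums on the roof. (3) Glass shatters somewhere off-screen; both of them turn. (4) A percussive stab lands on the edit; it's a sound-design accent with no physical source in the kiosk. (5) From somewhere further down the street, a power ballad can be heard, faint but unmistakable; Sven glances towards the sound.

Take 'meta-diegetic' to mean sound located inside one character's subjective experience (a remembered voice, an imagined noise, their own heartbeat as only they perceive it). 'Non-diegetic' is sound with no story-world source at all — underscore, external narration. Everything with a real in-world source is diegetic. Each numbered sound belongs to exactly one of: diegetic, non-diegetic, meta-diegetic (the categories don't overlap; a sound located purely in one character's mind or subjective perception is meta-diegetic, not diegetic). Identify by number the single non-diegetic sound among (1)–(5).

4

(1) the music is a memory playing inside Kasimir's mind alone; no real-world source, Sven can't hear it → meta-diegetic.
(2) rain is part of the location's real environment → diegetic.
Sound (3): glass is a real object/event in the scene's world, so diegetic.
(4) it's a sound-design accent with no in-world source; no one in the scene can hear it → non-diegetic.
Sound (5): off-screen diegetic: the source is out of frame but still in the story's space, so diegetic.
Only (4) is non-diegetic.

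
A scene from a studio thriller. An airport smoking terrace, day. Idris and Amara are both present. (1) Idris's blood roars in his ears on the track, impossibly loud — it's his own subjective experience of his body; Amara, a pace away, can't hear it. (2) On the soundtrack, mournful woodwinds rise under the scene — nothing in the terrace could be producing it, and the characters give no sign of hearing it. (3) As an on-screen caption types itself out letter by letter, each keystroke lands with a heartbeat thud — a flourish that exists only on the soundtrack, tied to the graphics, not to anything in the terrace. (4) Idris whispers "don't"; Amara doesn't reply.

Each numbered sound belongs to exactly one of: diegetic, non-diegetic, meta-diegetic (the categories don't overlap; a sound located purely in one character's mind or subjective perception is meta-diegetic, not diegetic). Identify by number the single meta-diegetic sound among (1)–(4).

1

(1) is meta-diegetic: point-of-audition from inside Idris's body; not a sound in the room.
(2) is non-diegetic: nothing in the terrace produces it and the characters don't hear it — pure soundtrack.
Sound (3): sound married to a title/caption — outside the diegesis by definition, so non-diegetic.
(4) is diegetic: spoken by a character present in the story world.
Only (1) is meta-diegetic.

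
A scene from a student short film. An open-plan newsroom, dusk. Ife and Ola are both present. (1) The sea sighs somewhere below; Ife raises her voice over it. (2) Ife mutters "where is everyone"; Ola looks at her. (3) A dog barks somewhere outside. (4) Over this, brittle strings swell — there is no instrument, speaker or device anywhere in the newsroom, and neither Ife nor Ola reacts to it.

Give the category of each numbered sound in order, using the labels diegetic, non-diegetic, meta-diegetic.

Sound (1): it's the actual ambient sound of the location, so diegetic.
(2) spoken by a character present in the story world → diegetic.
(3) an in-world source (a dog); characters could hear it → diegetic.
Sound (4): nothing in the newsroom produces it and the characters don't hear it — pure soundtrack, so non-diegetic.

diegetic, diegetic, diegetic, non-diegetic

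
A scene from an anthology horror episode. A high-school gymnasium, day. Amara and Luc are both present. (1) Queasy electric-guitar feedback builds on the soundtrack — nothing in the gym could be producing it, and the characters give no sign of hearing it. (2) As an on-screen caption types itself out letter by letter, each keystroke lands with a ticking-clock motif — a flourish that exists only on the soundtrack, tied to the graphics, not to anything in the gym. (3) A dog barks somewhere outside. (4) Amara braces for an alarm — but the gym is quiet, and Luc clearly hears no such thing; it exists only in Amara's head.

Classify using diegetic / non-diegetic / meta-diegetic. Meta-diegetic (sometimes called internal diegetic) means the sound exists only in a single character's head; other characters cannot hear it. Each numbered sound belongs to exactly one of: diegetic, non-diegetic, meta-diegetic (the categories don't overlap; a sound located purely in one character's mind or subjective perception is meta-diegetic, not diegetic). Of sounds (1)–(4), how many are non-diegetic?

Sound (1): it has no source in the story world and no character can hear it — it's underscore, so non-diegetic.
Sound (2): the caption isn't part of the story world, so neither is the sound tied to it, so non-diegetic.
Sound (3): a dog is a real object/event in the scene's world, so diegetic.
(4) Amara alone 'hears' it — an imagined sound, not present in the space → meta-diegetic.
Non-diegetic: (1), (2) — that's 2.

2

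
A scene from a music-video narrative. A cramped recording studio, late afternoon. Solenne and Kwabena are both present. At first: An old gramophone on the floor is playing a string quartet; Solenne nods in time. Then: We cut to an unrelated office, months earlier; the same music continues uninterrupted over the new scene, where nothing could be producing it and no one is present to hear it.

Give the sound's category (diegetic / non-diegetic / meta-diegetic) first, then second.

diegetic, non-diegetic

First: an old gramophone is a real in-scene source and Solenne reacts to it → diegetic.
Second: there is no longer any in-world source and no one can hear it — it has become underscore → non-diegetic.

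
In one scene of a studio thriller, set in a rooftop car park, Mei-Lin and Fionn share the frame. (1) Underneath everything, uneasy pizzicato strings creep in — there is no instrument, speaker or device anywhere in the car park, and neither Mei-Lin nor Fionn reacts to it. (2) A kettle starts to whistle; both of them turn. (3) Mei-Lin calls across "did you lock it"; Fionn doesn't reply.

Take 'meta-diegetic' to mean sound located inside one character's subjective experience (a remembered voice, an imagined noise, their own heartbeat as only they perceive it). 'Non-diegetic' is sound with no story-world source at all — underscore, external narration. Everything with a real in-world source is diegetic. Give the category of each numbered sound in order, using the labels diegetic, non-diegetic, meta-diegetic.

(1) is non-diegetic: score with no on-screen or off-screen source; it exists for the audience alone.
(2) is diegetic: an in-world source (a kettle); characters could hear it.
Sound (3): on-screen dialogue — Mei-Lin speaks and Fionn is there to hear, so diegetic.

non-diegetic, diegetic, diegetic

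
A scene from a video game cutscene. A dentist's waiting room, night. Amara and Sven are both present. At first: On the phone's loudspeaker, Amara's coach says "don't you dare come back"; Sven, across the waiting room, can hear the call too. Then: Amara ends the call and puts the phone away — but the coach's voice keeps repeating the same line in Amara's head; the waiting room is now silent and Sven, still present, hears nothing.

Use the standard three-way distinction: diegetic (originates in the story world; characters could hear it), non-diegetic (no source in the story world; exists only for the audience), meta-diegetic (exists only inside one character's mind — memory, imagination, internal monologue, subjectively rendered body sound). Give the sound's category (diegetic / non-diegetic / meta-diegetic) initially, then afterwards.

Initially: the loudspeaker is an in-world source; both Amara and Sven hear the call → diegetic.
Afterwards: with the phone off, the voice continues only as Amara's private mental replay — Sven can't hear it → meta-diegetic.

diegetic, meta-diegetic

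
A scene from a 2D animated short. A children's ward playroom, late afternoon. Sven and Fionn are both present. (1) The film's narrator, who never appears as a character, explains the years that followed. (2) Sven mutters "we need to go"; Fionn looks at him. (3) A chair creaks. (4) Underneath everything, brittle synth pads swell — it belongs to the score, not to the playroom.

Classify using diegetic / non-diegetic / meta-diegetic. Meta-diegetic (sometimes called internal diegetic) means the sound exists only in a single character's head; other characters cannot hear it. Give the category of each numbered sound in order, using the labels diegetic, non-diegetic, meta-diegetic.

(1) the narrator exists outside the story world, addressing only the audience → non-diegetic.
Sound (2): Sven is a character speaking aloud in the scene, so diegetic.
(3) is diegetic: the sound comes from a chair physically present in the location.
Sound (4): nothing in the playroom produces it and the characters don't hear it — pure soundtrack, so non-diegetic.

non-diegetic, diegetic, diegetic, non-diegetic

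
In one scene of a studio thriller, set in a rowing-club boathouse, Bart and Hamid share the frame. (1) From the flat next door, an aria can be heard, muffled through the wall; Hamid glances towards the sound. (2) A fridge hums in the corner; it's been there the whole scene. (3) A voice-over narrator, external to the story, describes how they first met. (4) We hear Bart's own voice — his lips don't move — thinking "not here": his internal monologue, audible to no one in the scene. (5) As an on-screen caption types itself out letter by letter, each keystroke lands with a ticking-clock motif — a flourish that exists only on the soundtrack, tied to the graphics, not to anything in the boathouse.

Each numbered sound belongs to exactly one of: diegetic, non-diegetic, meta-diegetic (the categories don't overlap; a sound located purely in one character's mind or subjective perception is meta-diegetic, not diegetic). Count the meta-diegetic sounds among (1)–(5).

1

(1) off-screen diegetic: the source is out of frame but still in the story's space → diegetic.
(2) ambient/room sound belonging to the story's physical space → diegetic.
(3) external voice-over — not a character, not heard by anyone in the scene → non-diegetic.
(4) it's Bart's unspoken thought, heard only by the audience via his subjectivity → meta-diegetic.
Sound (5): it accompanies on-screen graphics, not anything inside the story world, so non-diegetic.
Meta-diegetic: (4) — that's 1.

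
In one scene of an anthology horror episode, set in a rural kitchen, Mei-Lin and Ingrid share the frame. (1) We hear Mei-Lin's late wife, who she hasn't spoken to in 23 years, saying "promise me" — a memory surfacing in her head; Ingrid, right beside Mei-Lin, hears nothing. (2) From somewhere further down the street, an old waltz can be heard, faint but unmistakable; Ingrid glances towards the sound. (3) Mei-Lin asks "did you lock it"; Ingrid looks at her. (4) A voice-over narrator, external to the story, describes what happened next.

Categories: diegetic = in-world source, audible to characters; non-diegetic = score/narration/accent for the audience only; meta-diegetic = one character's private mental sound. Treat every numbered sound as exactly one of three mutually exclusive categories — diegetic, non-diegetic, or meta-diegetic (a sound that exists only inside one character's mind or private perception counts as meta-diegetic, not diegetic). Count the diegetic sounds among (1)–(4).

2

(1) is meta-diegetic: it's Mei-Lin's recollection rendered as sound; the other character can't hear it.
(2) is diegetic: off-screen diegetic: the source is out of frame but still in the story's space.
(3) spoken by a character present in the story world → diegetic.
Sound (4): external voice-over — not a character, not heard by anyone in the scene, so non-diegetic.
Diegetic: (2), (3) — that's 2.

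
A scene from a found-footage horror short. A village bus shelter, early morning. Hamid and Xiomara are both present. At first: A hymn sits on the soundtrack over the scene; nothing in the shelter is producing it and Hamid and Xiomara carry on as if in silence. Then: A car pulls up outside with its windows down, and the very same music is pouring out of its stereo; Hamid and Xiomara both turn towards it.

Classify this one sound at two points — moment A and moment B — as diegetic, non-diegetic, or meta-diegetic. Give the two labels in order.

Moment A: no in-world source exists and no character can hear it — underscore → non-diegetic.
Moment B: the car stereo is now a real source in the story world and the characters hear it → diegetic.

non-diegetic, diegetic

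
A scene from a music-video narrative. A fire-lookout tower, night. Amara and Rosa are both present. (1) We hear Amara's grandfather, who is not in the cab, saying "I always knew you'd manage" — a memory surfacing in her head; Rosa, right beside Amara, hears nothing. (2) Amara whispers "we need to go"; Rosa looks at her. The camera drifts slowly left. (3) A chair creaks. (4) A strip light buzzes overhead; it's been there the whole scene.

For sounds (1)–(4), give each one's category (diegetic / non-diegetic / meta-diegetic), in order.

(1) the voice is a memory playing only inside Amara's mind; Rosa can't hear it → meta-diegetic.
(2) Amara is a character speaking aloud in the scene → diegetic.
Sound (3): a chair is a real object/event in the scene's world, so diegetic.
(4) is diegetic: ambient/room sound belonging to the story's physical space.

meta-diegetic, diegetic, diegetic, diegetic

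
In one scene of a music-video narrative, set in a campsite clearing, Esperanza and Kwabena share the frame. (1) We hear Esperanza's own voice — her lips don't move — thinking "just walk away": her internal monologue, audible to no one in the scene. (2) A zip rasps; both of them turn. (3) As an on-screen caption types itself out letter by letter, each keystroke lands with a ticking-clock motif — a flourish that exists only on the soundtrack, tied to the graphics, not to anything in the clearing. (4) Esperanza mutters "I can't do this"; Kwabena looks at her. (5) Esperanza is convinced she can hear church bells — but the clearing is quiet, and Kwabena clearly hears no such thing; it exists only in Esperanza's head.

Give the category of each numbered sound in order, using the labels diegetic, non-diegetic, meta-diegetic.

(1) is meta-diegetic: it's Esperanza's unspoken thought, heard only by the audience via her subjectivity.
Sound (2): the sound comes from a zip physically present in the location, so diegetic.
Sound (3): it accompanies on-screen graphics, not anything inside the story world, so non-diegetic.
(4) is diegetic: Esperanza is a character speaking aloud in the scene.
(5) subjective to Esperanza: the clearing is silent and Kwabena hears nothing → meta-diegetic.

meta-diegetic, diegetic, non-diegetic, diegetic, meta-diegetic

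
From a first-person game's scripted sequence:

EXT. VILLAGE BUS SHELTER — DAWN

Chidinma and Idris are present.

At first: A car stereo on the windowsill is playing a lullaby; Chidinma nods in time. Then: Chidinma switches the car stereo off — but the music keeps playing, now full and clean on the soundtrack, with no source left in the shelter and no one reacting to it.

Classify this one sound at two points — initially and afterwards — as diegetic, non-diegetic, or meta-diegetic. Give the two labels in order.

diegetic, non-diegetic

Initially: a car stereo is a real in-scene source and Chidinma reacts to it → diegetic.
Afterwards: there is no longer any in-world source and no one can hear it — it has become underscore → non-diegetic.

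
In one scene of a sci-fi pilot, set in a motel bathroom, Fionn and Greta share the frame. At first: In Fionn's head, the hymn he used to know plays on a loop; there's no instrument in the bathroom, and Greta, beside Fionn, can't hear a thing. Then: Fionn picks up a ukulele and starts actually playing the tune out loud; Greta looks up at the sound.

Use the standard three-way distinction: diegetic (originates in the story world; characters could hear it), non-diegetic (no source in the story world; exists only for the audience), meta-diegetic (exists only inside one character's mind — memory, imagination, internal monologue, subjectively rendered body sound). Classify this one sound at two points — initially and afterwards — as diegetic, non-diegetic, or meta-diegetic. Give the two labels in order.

meta-diegetic, diegetic

Initially: the tune exists only as Fionn's private memory; Greta can't hear it → meta-diegetic.
Afterwards: Fionn is now producing it live on a ukulele, in the room, and Greta hears it → diegetic.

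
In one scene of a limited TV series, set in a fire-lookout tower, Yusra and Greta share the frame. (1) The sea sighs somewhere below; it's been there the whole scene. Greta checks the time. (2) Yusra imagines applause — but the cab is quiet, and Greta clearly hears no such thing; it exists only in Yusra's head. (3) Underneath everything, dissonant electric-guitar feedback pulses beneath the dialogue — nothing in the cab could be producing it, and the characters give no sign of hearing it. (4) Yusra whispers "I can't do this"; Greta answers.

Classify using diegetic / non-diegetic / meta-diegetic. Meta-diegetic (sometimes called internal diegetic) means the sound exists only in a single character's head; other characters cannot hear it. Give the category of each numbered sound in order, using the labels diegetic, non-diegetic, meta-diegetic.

(1) the sea is part of the location's real environment → diegetic.
(2) is meta-diegetic: the sound is imagined by Yusra; nothing in the story world is producing it and Greta can't hear it.
Sound (3): nothing in the cab produces it and the characters don't hear it — pure soundtrack, so non-diegetic.
(4) on-screen dialogue — Yusra speaks and Greta is there to hear → diegetic.

diegetic, meta-diegetic, non-diegetic, diegetic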